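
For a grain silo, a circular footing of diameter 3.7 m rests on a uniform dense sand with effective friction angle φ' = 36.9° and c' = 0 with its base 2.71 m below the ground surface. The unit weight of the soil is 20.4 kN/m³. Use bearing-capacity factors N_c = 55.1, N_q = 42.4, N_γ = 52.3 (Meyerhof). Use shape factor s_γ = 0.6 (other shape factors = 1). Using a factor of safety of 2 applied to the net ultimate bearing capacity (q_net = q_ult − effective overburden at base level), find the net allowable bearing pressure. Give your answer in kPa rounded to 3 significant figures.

Overburden at base level: q = 20.4 × 2.71 = 55.284 kPa.
Surcharge term q·N_q = 55.284 × 42.4 = 2344 kPa; self-weight term 0.5·γ·B·N_γ·s_γ = 0.5 × 20.4 × 3.7 × 52.3 × 0.6 = 1184.3 kPa.
q_ult = 2344 + 1184.3 = 3528.3 kPa.
Net ultimate: q_net = 3528.3 − 55.284 = 3473 kPa.
q_all(net) = 3473 / 2 = 1736.5 kPa.

q_all(net) ≈ 1740 kPa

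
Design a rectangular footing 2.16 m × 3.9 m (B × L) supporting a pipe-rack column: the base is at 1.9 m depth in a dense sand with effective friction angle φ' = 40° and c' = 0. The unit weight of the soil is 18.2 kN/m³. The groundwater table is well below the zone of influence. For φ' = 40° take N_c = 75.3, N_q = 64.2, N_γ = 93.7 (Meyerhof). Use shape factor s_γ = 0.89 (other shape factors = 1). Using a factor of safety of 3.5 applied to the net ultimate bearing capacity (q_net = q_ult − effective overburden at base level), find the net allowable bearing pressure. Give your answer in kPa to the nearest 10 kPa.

Effective surcharge at the founding depth q = γ·D_f = 18.2 × 1.9 = 34.58 kPa.
q_ult = q·N_q + 0.5·γ·B·N_γ·s_γ
     = 34.58 × 64.2 + 0.5 × 18.2 × 2.16 × 93.7 × 0.89
     = 2220 + 1639.2 = 3859.2 kPa.
Net ultimate: q_net = 3859.2 − 34.58 = 3824.6 kPa.
q_all(net) = 3824.6 / 3.5 = 1092.8 kPa.

q_all(net) ≈ 1090 kPa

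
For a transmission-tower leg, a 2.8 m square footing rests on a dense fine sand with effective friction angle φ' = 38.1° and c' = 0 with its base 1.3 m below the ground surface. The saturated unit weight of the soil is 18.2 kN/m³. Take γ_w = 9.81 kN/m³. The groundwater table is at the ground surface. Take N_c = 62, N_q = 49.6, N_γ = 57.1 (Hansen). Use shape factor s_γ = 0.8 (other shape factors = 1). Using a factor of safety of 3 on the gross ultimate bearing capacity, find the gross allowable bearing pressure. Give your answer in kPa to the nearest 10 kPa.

γ' = 18.2 − 9.81 = 8.39 kN/m³ (submerged throughout). q = 8.39 × 1.3 = 10.907 kPa; the same γ' applies in the ½γBN_γ term.
q·N_q = 10.907 × 49.6 = 540.99 kPa
0.5·γ·B·N_γ·s_γ = 0.5 × 8.39 × 2.8 × 57.1 × 0.8 = 536.56 kPa
q_ult = 540.99 + 536.56 = 1077.5 kPa.
q_all = 1077.5 / 3 = 359.18 kPa.

q_all ≈ 360 kPa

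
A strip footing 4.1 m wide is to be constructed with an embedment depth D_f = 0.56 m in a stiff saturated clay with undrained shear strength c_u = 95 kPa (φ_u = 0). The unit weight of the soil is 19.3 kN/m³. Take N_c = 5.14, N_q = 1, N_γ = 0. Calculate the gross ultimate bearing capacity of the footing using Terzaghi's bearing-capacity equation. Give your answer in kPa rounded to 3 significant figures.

q_ult ≈ 499 kPa

Effective surcharge at the founding depth q = γ·D_f = 19.3 × 0.56 = 10.808 kPa.
q_ult = c·N_c + q·N_q
     = 95 × 5.14 + 10.808 × 1
     = 488.3 + 10.808 = 499.11 kPa.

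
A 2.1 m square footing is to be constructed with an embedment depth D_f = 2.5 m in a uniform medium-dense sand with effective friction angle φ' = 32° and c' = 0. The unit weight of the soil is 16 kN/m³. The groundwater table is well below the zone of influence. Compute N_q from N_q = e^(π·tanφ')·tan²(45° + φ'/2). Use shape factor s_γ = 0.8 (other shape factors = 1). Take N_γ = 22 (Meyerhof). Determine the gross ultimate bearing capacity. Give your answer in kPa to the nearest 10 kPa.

q_ult ≈ 1220 kPa

tan32° = 0.6249, so N_q = e^(π×0.6249)·tan²(61°) = 7.121 × 3.255 = 23.18.
q = γ·D_f = 16 × 2.5 = 40 kPa.
q·N_q = 40 × 23.177 = 927.07 kPa
0.5·γ·B·N_γ·s_γ = 0.5 × 16 × 2.1 × 22 × 0.8 = 295.68 kPa
q_ult = 927.07 + 295.68 = 1222.8 kPa.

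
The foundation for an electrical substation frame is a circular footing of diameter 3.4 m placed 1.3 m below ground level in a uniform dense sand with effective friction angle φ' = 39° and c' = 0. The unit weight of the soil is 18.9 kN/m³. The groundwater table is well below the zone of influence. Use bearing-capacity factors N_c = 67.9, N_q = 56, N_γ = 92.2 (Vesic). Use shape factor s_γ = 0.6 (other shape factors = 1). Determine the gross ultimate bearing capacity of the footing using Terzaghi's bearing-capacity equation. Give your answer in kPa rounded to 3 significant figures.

q_ult ≈ 3150 kPa

q = γ·D_f = 18.9 × 1.3 = 24.57 kPa.
q·N_q = 24.57 × 56 = 1375.9 kPa
0.5·γ·B·N_γ·s_γ = 0.5 × 18.9 × 3.4 × 92.2 × 0.6 = 1777.4 kPa
q_ult = 1375.9 + 1777.4 = 3153.4 kPa.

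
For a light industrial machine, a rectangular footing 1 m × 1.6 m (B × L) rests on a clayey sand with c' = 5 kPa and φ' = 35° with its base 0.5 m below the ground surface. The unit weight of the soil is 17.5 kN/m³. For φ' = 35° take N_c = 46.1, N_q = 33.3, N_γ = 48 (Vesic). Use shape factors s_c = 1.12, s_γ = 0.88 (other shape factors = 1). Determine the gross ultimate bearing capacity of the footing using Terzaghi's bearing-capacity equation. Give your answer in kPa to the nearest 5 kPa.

Effective surcharge at the founding depth q = γ·D_f = 17.5 × 0.5 = 8.75 kPa.
q_ult = c·N_c·s_c + q·N_q + 0.5·γ·B·N_γ·s_γ
     = 5 × 46.1 × 1.12 + 8.75 × 33.3 + 0.5 × 17.5 × 1 × 48 × 0.88
     = 258.16 + 291.38 + 369.6 = 919.14 kPa.

q_ult ≈ 920 kPa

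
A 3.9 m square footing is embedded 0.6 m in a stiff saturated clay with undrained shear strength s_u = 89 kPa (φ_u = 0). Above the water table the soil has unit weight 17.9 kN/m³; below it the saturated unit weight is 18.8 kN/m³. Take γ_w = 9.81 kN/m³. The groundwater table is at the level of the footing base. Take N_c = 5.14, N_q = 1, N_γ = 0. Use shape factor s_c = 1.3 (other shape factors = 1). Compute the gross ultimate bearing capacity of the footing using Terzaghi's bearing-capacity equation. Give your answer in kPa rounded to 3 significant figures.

q_ult ≈ 605 kPa

q = γ·D_f = 17.9 × 0.6 = 10.74 kPa.
c·N_c·s_c = 89 × 5.14 × 1.3 = 594.7 kPa
q·N_q = 10.74 × 1 = 10.74 kPa
q_ult = 594.7 + 10.74 = 605.44 kPa.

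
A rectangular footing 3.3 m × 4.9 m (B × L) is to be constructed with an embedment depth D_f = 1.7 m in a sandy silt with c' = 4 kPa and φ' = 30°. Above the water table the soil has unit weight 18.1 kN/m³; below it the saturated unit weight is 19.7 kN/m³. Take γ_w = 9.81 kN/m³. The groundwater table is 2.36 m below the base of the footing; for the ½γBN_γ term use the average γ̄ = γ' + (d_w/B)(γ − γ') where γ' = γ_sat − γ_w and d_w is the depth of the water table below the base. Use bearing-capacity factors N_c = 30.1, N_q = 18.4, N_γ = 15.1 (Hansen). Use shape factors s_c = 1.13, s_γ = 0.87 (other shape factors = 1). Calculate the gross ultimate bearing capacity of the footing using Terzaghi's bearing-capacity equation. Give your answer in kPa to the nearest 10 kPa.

Effective surcharge at the founding depth q = γ·D_f = 18.1 × 1.7 = 30.77 kPa.
With d_w = 2.36 m < B, γ̄ = 9.89 + (2.36/3.3) × (18.1 − 9.89) = 15.761 kN/m³.
q_ult = c·N_c·s_c + q·N_q + 0.5·γ·B·N_γ·s_γ
     = 4 × 30.1 × 1.13 + 30.77 × 18.4 + 0.5 × 15.761 × 3.3 × 15.1 × 0.87
     = 136.05 + 566.17 + 341.64 = 1043.9 kPa.

q_ult ≈ 1040 kPa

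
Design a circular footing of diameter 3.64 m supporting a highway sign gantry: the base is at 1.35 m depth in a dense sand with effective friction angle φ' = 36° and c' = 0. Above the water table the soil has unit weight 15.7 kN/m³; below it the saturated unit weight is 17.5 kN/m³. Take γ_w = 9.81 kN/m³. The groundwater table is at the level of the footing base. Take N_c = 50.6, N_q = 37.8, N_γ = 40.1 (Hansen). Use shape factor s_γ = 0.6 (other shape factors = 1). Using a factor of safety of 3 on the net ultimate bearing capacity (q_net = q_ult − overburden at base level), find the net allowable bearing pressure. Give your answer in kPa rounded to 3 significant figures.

Effective surcharge at the founding depth q = γ·D_f = 15.7 × 1.35 = 21.195 kPa.
The water table coincides with the base, so in the self-weight term γ → γ' = 7.69 kN/m³.
q_ult = q·N_q + 0.5·γ·B·N_γ·s_γ
     = 21.195 × 37.8 + 0.5 × 7.69 × 3.64 × 40.1 × 0.6
     = 801.17 + 336.74 = 1137.9 kPa.
q_net = 1137.9 − 21.195 = 1116.7 kPa.
q_all(net) = 1116.7 / 3 = 372.24 kPa.

q_all(net) ≈ 372 kPa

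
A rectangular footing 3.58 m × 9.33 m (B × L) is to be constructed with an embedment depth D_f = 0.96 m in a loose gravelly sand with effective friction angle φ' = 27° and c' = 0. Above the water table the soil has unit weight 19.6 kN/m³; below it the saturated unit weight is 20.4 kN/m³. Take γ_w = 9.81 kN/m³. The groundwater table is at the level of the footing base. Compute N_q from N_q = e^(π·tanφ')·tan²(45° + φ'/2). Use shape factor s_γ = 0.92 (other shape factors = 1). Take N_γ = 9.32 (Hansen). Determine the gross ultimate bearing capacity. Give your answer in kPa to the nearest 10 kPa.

q_ult ≈ 410 kPa

tan27° = 0.5095, so N_q = e^(π×0.5095)·tan²(58.5°) = 4.957 × 2.663 = 13.2.
Effective surcharge at the founding depth q = γ·D_f = 19.6 × 0.96 = 18.816 kPa.
The water table coincides with the base, so in the self-weight term γ → γ' = 10.59 kN/m³.
q_ult = q·N_q + 0.5·γ·B·N_γ·s_γ
     = 18.816 × 13.199 + 0.5 × 10.59 × 3.58 × 9.32 × 0.92
     = 248.36 + 162.54 = 410.89 kPa.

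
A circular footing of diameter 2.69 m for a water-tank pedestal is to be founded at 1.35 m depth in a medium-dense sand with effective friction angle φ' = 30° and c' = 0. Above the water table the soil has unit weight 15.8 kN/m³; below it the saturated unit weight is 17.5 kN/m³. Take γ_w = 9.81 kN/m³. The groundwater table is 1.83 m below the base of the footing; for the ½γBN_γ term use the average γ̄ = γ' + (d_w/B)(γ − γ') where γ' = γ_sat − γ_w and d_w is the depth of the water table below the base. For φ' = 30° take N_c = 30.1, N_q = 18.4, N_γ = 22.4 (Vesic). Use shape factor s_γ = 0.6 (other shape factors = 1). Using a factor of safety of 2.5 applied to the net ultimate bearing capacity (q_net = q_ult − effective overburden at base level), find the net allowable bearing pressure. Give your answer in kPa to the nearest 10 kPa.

q_all(net) ≈ 240 kPa

Overburden at base level: q = 15.8 × 1.35 = 21.33 kPa.
The water table is 1.83 m below the base (< B = 2.69 m), so the ½γBN_γ term uses γ̄ = γ' + (d_w/B)(γ − γ') = 7.69 + (1.83/2.69)(15.8 − 7.69) = 13.207 kN/m³.
Surcharge term q·N_q = 21.33 × 18.4 = 392.47 kPa; self-weight term 0.5·γ·B·N_γ·s_γ = 0.5 × 13.207 × 2.69 × 22.4 × 0.6 = 238.74 kPa.
q_ult = 392.47 + 238.74 = 631.22 kPa.
Net ultimate: q_net = 631.22 − 21.33 = 609.89 kPa.
q_all(net) = 609.89 / 2.5 = 243.95 kPa.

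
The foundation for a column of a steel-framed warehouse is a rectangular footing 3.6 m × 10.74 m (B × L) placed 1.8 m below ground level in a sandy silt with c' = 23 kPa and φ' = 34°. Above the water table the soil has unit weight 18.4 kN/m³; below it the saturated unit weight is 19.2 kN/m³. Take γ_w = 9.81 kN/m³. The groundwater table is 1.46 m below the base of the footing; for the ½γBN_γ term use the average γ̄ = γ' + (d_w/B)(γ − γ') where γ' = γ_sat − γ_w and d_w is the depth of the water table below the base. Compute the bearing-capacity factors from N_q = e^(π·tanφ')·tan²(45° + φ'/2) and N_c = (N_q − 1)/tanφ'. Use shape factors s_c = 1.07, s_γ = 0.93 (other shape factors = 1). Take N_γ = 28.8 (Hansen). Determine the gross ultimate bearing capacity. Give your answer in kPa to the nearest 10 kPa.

q_ult ≈ 2640 kPa

tan34° = 0.6745, so N_q = e^(π×0.6745)·tan²(62°) = 8.323 × 3.537 = 29.44.
N_c = (29.44 − 1)/tan34° = 42.16.
Overburden at base level: q = 18.4 × 1.8 = 33.12 kPa.
The water table is 1.46 m below the base (< B = 3.6 m), so the ½γBN_γ term uses γ̄ = γ' + (d_w/B)(γ − γ') = 9.39 + (1.46/3.6)(18.4 − 9.39) = 13.044 kN/m³.
Cohesion term c·N_c·s_c = 23 × 42.164 × 1.07 = 1037.6 kPa; surcharge term q·N_q = 33.12 × 29.44 = 975.05 kPa; self-weight term 0.5·γ·B·N_γ·s_γ = 0.5 × 13.044 × 3.6 × 28.8 × 0.93 = 628.87 kPa.
q_ult = 1037.6 + 975.05 + 628.87 = 2641.6 kPa.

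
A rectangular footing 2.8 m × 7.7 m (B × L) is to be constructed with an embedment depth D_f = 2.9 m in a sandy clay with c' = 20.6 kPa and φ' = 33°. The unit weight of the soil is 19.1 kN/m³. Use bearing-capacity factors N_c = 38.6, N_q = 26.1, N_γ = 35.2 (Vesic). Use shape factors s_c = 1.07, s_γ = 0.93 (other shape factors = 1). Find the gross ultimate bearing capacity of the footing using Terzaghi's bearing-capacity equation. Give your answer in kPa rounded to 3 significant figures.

Overburden at base level: q = 19.1 × 2.9 = 55.39 kPa.
Cohesion term c·N_c·s_c = 20.6 × 38.6 × 1.07 = 850.82 kPa; surcharge term q·N_q = 55.39 × 26.1 = 1445.7 kPa; self-weight term 0.5·γ·B·N_γ·s_γ = 0.5 × 19.1 × 2.8 × 35.2 × 0.93 = 875.36 kPa.
q_ult = 850.82 + 1445.7 + 875.36 = 3171.9 kPa.

q_ult ≈ 3170 kPa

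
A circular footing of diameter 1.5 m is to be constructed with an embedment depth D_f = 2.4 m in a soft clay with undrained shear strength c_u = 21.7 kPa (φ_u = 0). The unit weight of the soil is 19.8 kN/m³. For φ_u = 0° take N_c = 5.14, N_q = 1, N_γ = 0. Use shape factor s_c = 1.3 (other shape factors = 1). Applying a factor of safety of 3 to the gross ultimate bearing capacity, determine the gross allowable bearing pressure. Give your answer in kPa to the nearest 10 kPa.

Overburden at base level: q = 19.8 × 2.4 = 47.52 kPa.
Cohesion term c·N_c·s_c = 21.7 × 5.14 × 1.3 = 145 kPa; surcharge term q·N_q = 47.52 × 1 = 47.52 kPa.
q_ult = 145 + 47.52 = 192.52 kPa.
q_all = q_ult / FS = 192.52 / 3 = 64.173 kPa.

q_all ≈ 60 kPa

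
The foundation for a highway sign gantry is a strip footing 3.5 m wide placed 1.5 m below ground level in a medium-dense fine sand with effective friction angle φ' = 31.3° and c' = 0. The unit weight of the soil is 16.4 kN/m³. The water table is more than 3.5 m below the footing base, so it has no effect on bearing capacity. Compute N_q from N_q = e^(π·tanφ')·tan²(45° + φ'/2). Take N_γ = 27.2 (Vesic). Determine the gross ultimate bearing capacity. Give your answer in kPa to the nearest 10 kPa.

q_ult ≈ 1310 kPa

tan31.3° = 0.608, so N_q = e^(π×0.608)·tan²(60.65°) = 6.754 × 3.162 = 21.36.
Effective surcharge at the founding depth q = γ·D_f = 16.4 × 1.5 = 24.6 kPa.
q_ult = q·N_q + 0.5·γ·B·N_γ
     = 24.6 × 21.359 + 0.5 × 16.4 × 3.5 × 27.2
     = 525.43 + 780.64 = 1306.1 kPa.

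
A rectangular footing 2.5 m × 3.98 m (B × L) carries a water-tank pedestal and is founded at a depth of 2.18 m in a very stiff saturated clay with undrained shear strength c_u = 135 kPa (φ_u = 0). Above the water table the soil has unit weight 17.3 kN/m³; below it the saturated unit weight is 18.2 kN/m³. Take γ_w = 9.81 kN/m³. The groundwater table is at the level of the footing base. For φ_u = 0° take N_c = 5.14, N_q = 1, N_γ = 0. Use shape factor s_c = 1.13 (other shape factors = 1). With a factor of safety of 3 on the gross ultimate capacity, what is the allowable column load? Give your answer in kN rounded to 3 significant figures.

P_all ≈ 2730 kN

Overburden at base level: q = 17.3 × 2.18 = 37.714 kPa.
Cohesion term c·N_c·s_c = 135 × 5.14 × 1.13 = 784.11 kPa; surcharge term q·N_q = 37.714 × 1 = 37.714 kPa.
q_ult = 784.11 + 37.714 = 821.82 kPa.
Gross allowable pressure q_all = 821.82 / 3 = 273.94 kPa.
Footing area = 9.95 m², so allowable column load = 273.94 × 9.95 = 2725.7 kN.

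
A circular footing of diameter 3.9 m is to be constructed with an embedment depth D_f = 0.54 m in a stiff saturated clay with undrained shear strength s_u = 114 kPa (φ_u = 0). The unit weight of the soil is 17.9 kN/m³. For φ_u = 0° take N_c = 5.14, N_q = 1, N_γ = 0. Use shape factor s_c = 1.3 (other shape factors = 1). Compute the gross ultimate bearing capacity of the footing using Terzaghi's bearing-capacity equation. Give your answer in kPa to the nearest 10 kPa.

q_ult ≈ 770 kPa

Overburden at base level: q = 17.9 × 0.54 = 9.666 kPa.
Cohesion term c·N_c·s_c = 114 × 5.14 × 1.3 = 761.75 kPa; surcharge term q·N_q = 9.666 × 1 = 9.666 kPa.
q_ult = 761.75 + 9.666 = 771.41 kPa.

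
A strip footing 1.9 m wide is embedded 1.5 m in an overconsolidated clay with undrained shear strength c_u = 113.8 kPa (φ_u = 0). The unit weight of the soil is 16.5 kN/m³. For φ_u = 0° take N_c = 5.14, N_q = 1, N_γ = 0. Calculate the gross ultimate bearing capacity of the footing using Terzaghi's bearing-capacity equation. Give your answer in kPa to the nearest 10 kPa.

Overburden at base level: q = 16.5 × 1.5 = 24.75 kPa.
Cohesion term c·N_c = 113.8 × 5.14 = 584.93 kPa; surcharge term q·N_q = 24.75 × 1 = 24.75 kPa.
q_ult = 584.93 + 24.75 = 609.68 kPa.

q_ult ≈ 610 kPa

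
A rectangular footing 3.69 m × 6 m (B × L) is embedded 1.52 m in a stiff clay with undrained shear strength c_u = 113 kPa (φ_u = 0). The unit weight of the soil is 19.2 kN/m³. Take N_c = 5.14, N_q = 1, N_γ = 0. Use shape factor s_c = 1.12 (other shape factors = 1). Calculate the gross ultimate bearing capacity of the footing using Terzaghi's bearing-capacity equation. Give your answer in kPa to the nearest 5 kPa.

Overburden at base level: q = 19.2 × 1.52 = 29.184 kPa.
Cohesion term c·N_c·s_c = 113 × 5.14 × 1.12 = 650.52 kPa; surcharge term q·N_q = 29.184 × 1 = 29.184 kPa.
q_ult = 650.52 + 29.184 = 679.7 kPa.

q_ult ≈ 680 kPa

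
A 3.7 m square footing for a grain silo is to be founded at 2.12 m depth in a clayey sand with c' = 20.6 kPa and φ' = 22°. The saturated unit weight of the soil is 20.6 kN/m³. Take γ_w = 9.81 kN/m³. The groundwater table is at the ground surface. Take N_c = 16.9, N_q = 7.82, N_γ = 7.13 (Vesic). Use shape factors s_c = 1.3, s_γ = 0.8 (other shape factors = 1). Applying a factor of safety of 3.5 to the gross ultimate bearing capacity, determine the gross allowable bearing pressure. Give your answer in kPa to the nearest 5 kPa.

Water table at ground surface, so effective unit weight γ' = 20.6 − 9.81 = 10.79 kN/m³ is used throughout; overburden q = 10.79 × 2.12 = 22.875 kPa; the same γ' applies in the ½γBN_γ term.
Cohesion term c·N_c·s_c = 20.6 × 16.9 × 1.3 = 452.58 kPa; surcharge term q·N_q = 22.875 × 7.82 = 178.88 kPa; self-weight term 0.5·γ·B·N_γ·s_γ = 0.5 × 10.79 × 3.7 × 7.13 × 0.8 = 113.86 kPa.
q_ult = 452.58 + 178.88 + 113.86 = 745.32 kPa.
q_all = q_ult / FS = 745.32 / 3.5 = 212.95 kPa.

q_all ≈ 215 kPa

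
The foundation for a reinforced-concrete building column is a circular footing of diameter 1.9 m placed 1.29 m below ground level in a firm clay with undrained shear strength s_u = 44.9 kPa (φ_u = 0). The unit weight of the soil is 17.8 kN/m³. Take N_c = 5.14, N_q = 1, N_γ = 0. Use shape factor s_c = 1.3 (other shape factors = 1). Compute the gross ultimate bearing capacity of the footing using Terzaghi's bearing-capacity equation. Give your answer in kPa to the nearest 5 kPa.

Effective surcharge at the founding depth q = γ·D_f = 17.8 × 1.29 = 22.962 kPa.
q_ult = c·N_c·s_c + q·N_q
     = 44.9 × 5.14 × 1.3 + 22.962 × 1
     = 300.02 + 22.962 = 322.98 kPa.

q_ult ≈ 325 kPa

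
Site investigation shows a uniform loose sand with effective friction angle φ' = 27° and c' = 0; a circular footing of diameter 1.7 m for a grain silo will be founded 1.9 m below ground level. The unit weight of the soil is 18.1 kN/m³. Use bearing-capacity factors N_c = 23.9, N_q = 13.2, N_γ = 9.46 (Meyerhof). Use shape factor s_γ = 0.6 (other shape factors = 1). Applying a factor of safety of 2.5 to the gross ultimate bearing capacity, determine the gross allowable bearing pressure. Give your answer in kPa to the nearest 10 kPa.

Effective surcharge at the founding depth q = γ·D_f = 18.1 × 1.9 = 34.39 kPa.
q_ult = q·N_q + 0.5·γ·B·N_γ·s_γ
     = 34.39 × 13.2 + 0.5 × 18.1 × 1.7 × 9.46 × 0.6
     = 453.95 + 87.325 = 541.27 kPa.
q_all = q_ult / FS = 541.27 / 2.5 = 216.51 kPa.

q_all ≈ 220 kPa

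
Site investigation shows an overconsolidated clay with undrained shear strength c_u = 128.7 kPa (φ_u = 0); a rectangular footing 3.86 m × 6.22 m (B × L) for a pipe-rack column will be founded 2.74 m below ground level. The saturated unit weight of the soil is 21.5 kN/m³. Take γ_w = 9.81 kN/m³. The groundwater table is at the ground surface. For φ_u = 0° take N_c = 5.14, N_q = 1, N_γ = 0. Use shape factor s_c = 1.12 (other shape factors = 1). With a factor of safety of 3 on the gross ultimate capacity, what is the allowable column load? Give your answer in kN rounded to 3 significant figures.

With the water table at the surface the whole profile is submerged: γ' = 21.5 − 9.81 = 11.69 kN/m³, so q = γ'·D_f = 32.031 kPa.
q_ult = c·N_c·s_c + q·N_q
     = 128.7 × 5.14 × 1.12 + 32.031 × 1
     = 740.9 + 32.031 = 772.93 kPa.
Gross allowable pressure q_all = 772.93 / 3 = 257.64 kPa.
Footing area = 24.0092 m², so allowable column load = 257.64 × 24.0092 = 6185.8 kN.

P_all ≈ 6190 kN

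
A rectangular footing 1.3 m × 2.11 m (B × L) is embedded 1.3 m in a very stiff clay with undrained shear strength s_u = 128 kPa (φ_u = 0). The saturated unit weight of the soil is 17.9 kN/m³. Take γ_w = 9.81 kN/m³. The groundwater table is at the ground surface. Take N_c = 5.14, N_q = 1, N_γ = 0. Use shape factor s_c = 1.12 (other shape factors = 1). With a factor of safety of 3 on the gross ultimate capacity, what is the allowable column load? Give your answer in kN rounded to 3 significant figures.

P_all ≈ 683 kN

γ' = 17.9 − 9.81 = 8.09 kN/m³ (submerged throughout). q = 8.09 × 1.3 = 10.517 kPa.
c·N_c·s_c = 128 × 5.14 × 1.12 = 736.87 kPa
q·N_q = 10.517 × 1 = 10.517 kPa
q_ult = 736.87 + 10.517 = 747.39 kPa.
Gross allowable pressure q_all = 747.39 / 3 = 249.13 kPa.
Footing area = 2.743 m², so allowable column load = 249.13 × 2.743 = 683.36 kN.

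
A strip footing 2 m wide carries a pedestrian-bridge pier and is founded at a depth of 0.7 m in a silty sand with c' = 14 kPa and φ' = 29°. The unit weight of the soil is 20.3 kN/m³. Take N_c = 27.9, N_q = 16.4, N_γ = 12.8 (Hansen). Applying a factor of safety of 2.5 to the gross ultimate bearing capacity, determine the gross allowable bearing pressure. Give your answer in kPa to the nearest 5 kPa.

q = γ·D_f = 20.3 × 0.7 = 14.21 kPa.
c·N_c = 14 × 27.9 = 390.6 kPa
q·N_q = 14.21 × 16.4 = 233.04 kPa
0.5·γ·B·N_γ = 0.5 × 20.3 × 2 × 12.8 = 259.84 kPa
q_ult = 390.6 + 233.04 + 259.84 = 883.48 kPa.
q_all = q_ult / FS = 883.48 / 2.5 = 353.39 kPa.

q_all ≈ 355 kPa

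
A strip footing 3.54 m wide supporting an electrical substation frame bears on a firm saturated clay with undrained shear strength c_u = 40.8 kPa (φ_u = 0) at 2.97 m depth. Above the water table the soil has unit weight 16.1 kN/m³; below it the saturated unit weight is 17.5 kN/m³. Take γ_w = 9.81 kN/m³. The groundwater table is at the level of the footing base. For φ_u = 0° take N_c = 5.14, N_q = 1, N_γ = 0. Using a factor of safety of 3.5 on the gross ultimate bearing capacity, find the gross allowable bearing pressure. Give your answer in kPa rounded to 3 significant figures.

Effective surcharge at the founding depth q = γ·D_f = 16.1 × 2.97 = 47.817 kPa.
q_ult = c·N_c + q·N_q
     = 40.8 × 5.14 + 47.817 × 1
     = 209.71 + 47.817 = 257.53 kPa.
q_all = 257.53 / 3.5 = 73.58 kPa.

q_all ≈ 73.6 kPa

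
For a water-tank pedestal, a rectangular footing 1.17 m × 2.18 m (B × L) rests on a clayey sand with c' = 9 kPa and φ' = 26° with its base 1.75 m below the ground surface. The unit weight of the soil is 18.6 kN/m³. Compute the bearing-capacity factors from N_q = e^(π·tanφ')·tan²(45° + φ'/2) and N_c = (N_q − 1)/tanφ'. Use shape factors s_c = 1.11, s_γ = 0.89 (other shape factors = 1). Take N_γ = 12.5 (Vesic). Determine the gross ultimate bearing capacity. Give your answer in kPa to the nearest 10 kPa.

q_ult ≈ 730 kPa

tan26° = 0.4877, so N_q = e^(π×0.4877)·tan²(58°) = 4.629 × 2.561 = 11.85.
N_c = (11.85 − 1)/tan26° = 22.25.
Effective surcharge at the founding depth q = γ·D_f = 18.6 × 1.75 = 32.55 kPa.
q_ult = c·N_c·s_c + q·N_q + 0.5·γ·B·N_γ·s_γ
     = 9 × 22.254 × 1.11 + 32.55 × 11.854 + 0.5 × 18.6 × 1.17 × 12.5 × 0.89
     = 222.32 + 385.85 + 121.05 = 729.23 kPa.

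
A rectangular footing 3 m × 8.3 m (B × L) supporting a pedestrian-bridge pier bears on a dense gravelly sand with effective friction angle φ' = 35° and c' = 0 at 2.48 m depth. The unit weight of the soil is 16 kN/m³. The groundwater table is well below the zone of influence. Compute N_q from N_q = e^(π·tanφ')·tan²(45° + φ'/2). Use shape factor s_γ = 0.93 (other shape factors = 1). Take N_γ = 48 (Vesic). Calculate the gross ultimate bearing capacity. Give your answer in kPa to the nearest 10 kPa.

tan35° = 0.7002, so N_q = e^(π×0.7002)·tan²(62.5°) = 9.023 × 3.69 = 33.3.
q = γ·D_f = 16 × 2.48 = 39.68 kPa.
q·N_q = 39.68 × 33.296 = 1321.2 kPa
0.5·γ·B·N_γ·s_γ = 0.5 × 16 × 3 × 48 × 0.93 = 1071.4 kPa
q_ult = 1321.2 + 1071.4 = 2392.5 kPa.

q_ult ≈ 2390 kPa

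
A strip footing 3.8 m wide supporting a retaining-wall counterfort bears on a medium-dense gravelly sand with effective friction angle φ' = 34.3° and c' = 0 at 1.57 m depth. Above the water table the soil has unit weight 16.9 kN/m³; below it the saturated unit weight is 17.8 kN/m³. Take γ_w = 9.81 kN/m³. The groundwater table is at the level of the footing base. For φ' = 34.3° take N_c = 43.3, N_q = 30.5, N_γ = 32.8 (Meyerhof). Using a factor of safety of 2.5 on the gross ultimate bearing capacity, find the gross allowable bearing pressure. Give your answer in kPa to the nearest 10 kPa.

q_all ≈ 520 kPa

Effective surcharge at the founding depth q = γ·D_f = 16.9 × 1.57 = 26.533 kPa.
The water table coincides with the base, so in the self-weight term γ → γ' = 7.99 kN/m³.
q_ult = q·N_q + 0.5·γ·B·N_γ
     = 26.533 × 30.5 + 0.5 × 7.99 × 3.8 × 32.8
     = 809.26 + 497.94 = 1307.2 kPa.
q_all = 1307.2 / 2.5 = 522.88 kPa.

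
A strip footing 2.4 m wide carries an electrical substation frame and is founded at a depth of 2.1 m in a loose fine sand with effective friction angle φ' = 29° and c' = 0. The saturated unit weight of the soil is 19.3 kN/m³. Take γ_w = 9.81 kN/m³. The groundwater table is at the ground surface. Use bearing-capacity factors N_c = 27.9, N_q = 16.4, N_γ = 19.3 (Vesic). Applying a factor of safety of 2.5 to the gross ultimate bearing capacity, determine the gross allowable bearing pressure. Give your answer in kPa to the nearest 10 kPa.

q_all ≈ 220 kPa

With the water table at the surface the whole profile is submerged: γ' = 19.3 − 9.81 = 9.49 kN/m³, so q = γ'·D_f = 19.929 kPa; the same γ' applies in the ½γBN_γ term.
q_ult = q·N_q + 0.5·γ·B·N_γ
     = 19.929 × 16.4 + 0.5 × 9.49 × 2.4 × 19.3
     = 326.84 + 219.79 = 546.62 kPa.
q_all = q_ult / FS = 546.62 / 2.5 = 218.65 kPa.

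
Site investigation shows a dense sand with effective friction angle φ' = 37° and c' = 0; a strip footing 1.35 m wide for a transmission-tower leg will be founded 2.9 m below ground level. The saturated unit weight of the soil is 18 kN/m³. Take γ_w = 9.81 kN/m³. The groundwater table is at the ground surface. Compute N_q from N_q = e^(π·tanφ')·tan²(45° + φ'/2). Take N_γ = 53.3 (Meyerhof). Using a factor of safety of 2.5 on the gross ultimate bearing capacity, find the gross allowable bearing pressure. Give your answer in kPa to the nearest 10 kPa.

N_q = e^(π·tan37°)·tan²(63.5°) = 42.92.
Water table at ground surface, so effective unit weight γ' = 18 − 9.81 = 8.19 kN/m³ is used throughout; overburden q = 8.19 × 2.9 = 23.751 kPa; the same γ' applies in the ½γBN_γ term.
Surcharge term q·N_q = 23.751 × 42.92 = 1019.4 kPa; self-weight term 0.5·γ·B·N_γ = 0.5 × 8.19 × 1.35 × 53.3 = 294.66 kPa.
q_ult = 1019.4 + 294.66 = 1314 kPa.
q_all = 1314 / 2.5 = 525.62 kPa.

q_all ≈ 530 kPa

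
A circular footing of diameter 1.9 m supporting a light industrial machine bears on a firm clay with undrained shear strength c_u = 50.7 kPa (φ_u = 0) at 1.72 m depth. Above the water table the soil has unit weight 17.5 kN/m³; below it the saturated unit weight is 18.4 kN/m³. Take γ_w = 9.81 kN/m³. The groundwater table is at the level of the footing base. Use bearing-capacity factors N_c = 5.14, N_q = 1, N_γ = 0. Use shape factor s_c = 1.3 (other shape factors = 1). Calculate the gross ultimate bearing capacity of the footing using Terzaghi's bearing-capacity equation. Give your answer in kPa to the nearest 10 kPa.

q_ult ≈ 370 kPa

Overburden at base level: q = 17.5 × 1.72 = 30.1 kPa.
Cohesion term c·N_c·s_c = 50.7 × 5.14 × 1.3 = 338.78 kPa; surcharge term q·N_q = 30.1 × 1 = 30.1 kPa.
q_ult = 338.78 + 30.1 = 368.88 kPa.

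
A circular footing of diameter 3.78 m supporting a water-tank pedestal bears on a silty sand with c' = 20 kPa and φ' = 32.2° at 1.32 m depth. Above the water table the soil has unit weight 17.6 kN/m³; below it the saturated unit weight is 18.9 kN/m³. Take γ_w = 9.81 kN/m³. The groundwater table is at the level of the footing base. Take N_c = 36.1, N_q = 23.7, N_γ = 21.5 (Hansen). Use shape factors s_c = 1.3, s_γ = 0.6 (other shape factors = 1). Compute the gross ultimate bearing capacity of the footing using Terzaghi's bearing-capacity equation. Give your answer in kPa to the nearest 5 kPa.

q_ult ≈ 1710 kPa

Effective surcharge at the founding depth q = γ·D_f = 17.6 × 1.32 = 23.232 kPa.
The water table coincides with the base, so in the self-weight term γ → γ' = 9.09 kN/m³.
q_ult = c·N_c·s_c + q·N_q + 0.5·γ·B·N_γ·s_γ
     = 20 × 36.1 × 1.3 + 23.232 × 23.7 + 0.5 × 9.09 × 3.78 × 21.5 × 0.6
     = 938.6 + 550.6 + 221.62 = 1710.8 kPa.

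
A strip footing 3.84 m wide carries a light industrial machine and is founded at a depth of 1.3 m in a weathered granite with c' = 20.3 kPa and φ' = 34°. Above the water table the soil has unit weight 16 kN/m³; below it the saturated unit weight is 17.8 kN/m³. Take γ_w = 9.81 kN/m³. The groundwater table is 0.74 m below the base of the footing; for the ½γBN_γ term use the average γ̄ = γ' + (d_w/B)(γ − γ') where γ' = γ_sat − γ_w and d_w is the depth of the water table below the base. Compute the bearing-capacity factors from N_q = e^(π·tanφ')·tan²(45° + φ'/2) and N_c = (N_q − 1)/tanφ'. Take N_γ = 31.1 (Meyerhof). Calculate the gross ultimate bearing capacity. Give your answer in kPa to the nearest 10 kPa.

tan34° = 0.6745, so N_q = e^(π×0.6745)·tan²(62°) = 8.323 × 3.537 = 29.44.
N_c = (29.44 − 1)/tan34° = 42.16.
Overburden at base level: q = 16 × 1.3 = 20.8 kPa.
The water table is 0.74 m below the base (< B = 3.84 m), so the ½γBN_γ term uses γ̄ = γ' + (d_w/B)(γ − γ') = 7.99 + (0.74/3.84)(16 − 7.99) = 9.5336 kN/m³.
Cohesion term c·N_c = 20.3 × 42.164 = 855.92 kPa; surcharge term q·N_q = 20.8 × 29.44 = 612.35 kPa; self-weight term 0.5·γ·B·N_γ = 0.5 × 9.5336 × 3.84 × 31.1 = 569.27 kPa.
q_ult = 855.92 + 612.35 + 569.27 = 2037.5 kPa.

q_ult ≈ 2040 kPa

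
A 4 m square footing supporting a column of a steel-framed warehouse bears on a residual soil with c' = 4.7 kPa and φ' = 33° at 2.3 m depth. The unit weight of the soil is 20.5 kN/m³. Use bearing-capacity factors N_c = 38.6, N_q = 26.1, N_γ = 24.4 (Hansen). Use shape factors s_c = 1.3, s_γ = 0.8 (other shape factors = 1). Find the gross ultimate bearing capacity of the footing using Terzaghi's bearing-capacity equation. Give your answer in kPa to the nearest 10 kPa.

q_ult ≈ 2270 kPa

Effective surcharge at the founding depth q = γ·D_f = 20.5 × 2.3 = 47.15 kPa.
q_ult = c·N_c·s_c + q·N_q + 0.5·γ·B·N_γ·s_γ
     = 4.7 × 38.6 × 1.3 + 47.15 × 26.1 + 0.5 × 20.5 × 4 × 24.4 × 0.8
     = 235.85 + 1230.6 + 800.32 = 2266.8 kPa.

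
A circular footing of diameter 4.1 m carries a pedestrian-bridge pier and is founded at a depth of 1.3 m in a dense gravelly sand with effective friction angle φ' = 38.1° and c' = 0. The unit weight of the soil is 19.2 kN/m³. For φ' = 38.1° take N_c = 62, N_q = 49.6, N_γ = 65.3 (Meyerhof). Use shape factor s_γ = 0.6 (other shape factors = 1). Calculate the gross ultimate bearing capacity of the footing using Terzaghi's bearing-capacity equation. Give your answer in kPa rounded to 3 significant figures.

Overburden at base level: q = 19.2 × 1.3 = 24.96 kPa.
Surcharge term q·N_q = 24.96 × 49.6 = 1238 kPa; self-weight term 0.5·γ·B·N_γ·s_γ = 0.5 × 19.2 × 4.1 × 65.3 × 0.6 = 1542.1 kPa.
q_ult = 1238 + 1542.1 = 2780.1 kPa.

q_ult ≈ 2780 kPa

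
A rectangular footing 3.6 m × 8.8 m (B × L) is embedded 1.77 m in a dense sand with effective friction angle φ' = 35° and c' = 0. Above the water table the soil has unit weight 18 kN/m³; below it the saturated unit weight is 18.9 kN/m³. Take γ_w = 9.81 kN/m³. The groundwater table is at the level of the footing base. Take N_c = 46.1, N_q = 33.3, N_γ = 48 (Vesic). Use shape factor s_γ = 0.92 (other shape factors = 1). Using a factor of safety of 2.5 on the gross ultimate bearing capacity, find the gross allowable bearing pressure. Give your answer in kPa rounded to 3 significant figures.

Effective surcharge at the founding depth q = γ·D_f = 18 × 1.77 = 31.86 kPa.
The water table coincides with the base, so in the self-weight term γ → γ' = 9.09 kN/m³.
q_ult = q·N_q + 0.5·γ·B·N_γ·s_γ
     = 31.86 × 33.3 + 0.5 × 9.09 × 3.6 × 48 × 0.92
     = 1060.9 + 722.55 = 1783.5 kPa.
q_all = 1783.5 / 2.5 = 713.39 kPa.

q_all ≈ 713 kPa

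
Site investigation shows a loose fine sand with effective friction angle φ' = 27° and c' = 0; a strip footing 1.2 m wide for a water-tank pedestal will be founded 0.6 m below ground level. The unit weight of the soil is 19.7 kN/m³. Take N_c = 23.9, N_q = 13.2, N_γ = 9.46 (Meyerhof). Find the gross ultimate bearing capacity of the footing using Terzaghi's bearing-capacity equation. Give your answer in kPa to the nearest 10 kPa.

q_ult ≈ 270 kPa

q = γ·D_f = 19.7 × 0.6 = 11.82 kPa.
q·N_q = 11.82 × 13.2 = 156.02 kPa
0.5·γ·B·N_γ = 0.5 × 19.7 × 1.2 × 9.46 = 111.82 kPa
q_ult = 156.02 + 111.82 = 267.84 kPa.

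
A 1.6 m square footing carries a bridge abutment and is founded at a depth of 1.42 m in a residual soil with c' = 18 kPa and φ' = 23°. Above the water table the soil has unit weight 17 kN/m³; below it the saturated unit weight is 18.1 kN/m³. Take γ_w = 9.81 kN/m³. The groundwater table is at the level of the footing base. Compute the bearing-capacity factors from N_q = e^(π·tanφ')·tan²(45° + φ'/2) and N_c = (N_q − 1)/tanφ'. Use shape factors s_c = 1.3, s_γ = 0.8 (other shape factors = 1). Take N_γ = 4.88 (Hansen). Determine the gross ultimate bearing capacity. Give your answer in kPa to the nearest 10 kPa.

tan23° = 0.4245, so N_q = e^(π×0.4245)·tan²(56.5°) = 3.794 × 2.283 = 8.66.
N_c = (8.66 − 1)/tan23° = 18.05.
Effective surcharge at the founding depth q = γ·D_f = 17 × 1.42 = 24.14 kPa.
The water table coincides with the base, so in the self-weight term γ → γ' = 8.29 kN/m³.
q_ult = c·N_c·s_c + q·N_q + 0.5·γ·B·N_γ·s_γ
     = 18 × 18.049 × 1.3 + 24.14 × 8.6612 + 0.5 × 8.29 × 1.6 × 4.88 × 0.8
     = 422.34 + 209.08 + 25.891 = 657.31 kPa.

q_ult ≈ 660 kPa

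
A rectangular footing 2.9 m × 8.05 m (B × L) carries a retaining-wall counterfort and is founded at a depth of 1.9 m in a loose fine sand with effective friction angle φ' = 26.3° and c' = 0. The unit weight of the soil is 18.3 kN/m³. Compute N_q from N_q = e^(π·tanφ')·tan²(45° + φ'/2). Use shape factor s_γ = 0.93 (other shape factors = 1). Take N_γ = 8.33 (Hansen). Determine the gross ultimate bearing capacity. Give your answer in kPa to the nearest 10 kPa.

q_ult ≈ 630 kPa

tan26.3° = 0.4942, so N_q = e^(π×0.4942)·tan²(58.15°) = 4.724 × 2.591 = 12.24.
Effective surcharge at the founding depth q = γ·D_f = 18.3 × 1.9 = 34.77 kPa.
q_ult = q·N_q + 0.5·γ·B·N_γ·s_γ
     = 34.77 × 12.241 + 0.5 × 18.3 × 2.9 × 8.33 × 0.93
     = 425.61 + 205.56 = 631.17 kPa.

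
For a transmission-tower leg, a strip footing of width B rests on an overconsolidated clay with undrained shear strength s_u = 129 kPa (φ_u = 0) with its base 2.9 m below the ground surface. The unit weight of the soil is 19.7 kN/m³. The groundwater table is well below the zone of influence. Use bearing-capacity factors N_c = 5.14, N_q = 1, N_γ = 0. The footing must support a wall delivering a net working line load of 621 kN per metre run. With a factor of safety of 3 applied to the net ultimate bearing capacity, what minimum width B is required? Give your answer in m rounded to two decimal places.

B = 2.81 m

Effective surcharge at the founding depth q = γ·D_f = 19.7 × 2.9 = 57.13 kPa.
q_ult = c·N_c + q·N_q
     = 129 × 5.14 + 57.13 × 1
     = 663.06 + 57.13 = 720.19 kPa.
For φ = 0 the ½γBN_γ term vanishes, so q_ult is independent of B. q_net = 720.19 − 57.13 = 663.06 kPa; q_all(net) = 663.06/3 = 221.02 kPa.
Required width B = w / q_all(net) = 621 / 221.02 = 2.81 m.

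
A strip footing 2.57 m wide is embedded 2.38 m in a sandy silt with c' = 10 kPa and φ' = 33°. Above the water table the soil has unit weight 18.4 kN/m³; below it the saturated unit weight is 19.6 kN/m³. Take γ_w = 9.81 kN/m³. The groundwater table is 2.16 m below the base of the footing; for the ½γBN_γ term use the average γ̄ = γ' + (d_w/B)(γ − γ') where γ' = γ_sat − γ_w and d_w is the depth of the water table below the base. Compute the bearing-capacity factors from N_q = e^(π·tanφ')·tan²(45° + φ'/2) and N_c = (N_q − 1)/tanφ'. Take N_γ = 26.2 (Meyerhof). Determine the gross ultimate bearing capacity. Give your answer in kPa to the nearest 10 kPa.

q_ult ≈ 2100 kPa

tan33° = 0.6494, so N_q = e^(π×0.6494)·tan²(61.5°) = 7.692 × 3.392 = 26.09.
N_c = (26.09 − 1)/tan33° = 38.64.
q = γ·D_f = 18.4 × 2.38 = 43.792 kPa.
γ' = 9.79 kN/m³; averaging over the depth B below the base, γ̄ = γ' + (d_w/B)(γ − γ') = 17.026 kN/m³.
c·N_c = 10 × 38.638 = 386.38 kPa
q·N_q = 43.792 × 26.092 = 1142.6 kPa
0.5·γ·B·N_γ = 0.5 × 17.026 × 2.57 × 26.2 = 573.23 kPa
q_ult = 386.38 + 1142.6 + 573.23 = 2102.2 kPa.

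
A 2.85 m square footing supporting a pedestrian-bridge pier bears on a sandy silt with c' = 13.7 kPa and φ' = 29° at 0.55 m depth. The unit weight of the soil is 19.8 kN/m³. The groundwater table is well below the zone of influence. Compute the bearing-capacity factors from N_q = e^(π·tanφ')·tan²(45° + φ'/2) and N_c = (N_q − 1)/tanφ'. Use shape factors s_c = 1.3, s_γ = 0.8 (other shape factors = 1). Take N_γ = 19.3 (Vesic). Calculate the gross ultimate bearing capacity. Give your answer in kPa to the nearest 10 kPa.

q_ult ≈ 1110 kPa

tan29° = 0.5543, so N_q = e^(π×0.5543)·tan²(59.5°) = 5.705 × 2.882 = 16.44.
N_c = (16.44 − 1)/tan29° = 27.86.
Overburden at base level: q = 19.8 × 0.55 = 10.89 kPa.
Cohesion term c·N_c·s_c = 13.7 × 27.86 × 1.3 = 496.19 kPa; surcharge term q·N_q = 10.89 × 16.443 = 179.07 kPa; self-weight term 0.5·γ·B·N_γ·s_γ = 0.5 × 19.8 × 2.85 × 19.3 × 0.8 = 435.64 kPa.
q_ult = 496.19 + 179.07 + 435.64 = 1110.9 kPa.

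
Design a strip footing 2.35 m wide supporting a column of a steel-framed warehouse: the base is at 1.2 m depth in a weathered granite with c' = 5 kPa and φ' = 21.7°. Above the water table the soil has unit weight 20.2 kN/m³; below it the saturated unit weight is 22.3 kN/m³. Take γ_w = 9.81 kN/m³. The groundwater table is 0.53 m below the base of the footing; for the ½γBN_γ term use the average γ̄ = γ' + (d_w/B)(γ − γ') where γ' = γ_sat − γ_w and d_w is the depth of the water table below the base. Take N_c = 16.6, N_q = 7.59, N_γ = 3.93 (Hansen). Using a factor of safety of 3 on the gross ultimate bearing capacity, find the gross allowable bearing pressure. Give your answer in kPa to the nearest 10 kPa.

Overburden at base level: q = 20.2 × 1.2 = 24.24 kPa.
The water table is 0.53 m below the base (< B = 2.35 m), so the ½γBN_γ term uses γ̄ = γ' + (d_w/B)(γ − γ') = 12.49 + (0.53/2.35)(20.2 − 12.49) = 14.229 kN/m³.
Cohesion term c·N_c = 5 × 16.6 = 83 kPa; surcharge term q·N_q = 24.24 × 7.59 = 183.98 kPa; self-weight term 0.5·γ·B·N_γ = 0.5 × 14.229 × 2.35 × 3.93 = 65.705 kPa.
q_ult = 83 + 183.98 + 65.705 = 332.69 kPa.
q_all = 332.69 / 3 = 110.9 kPa.

q_all ≈ 110 kPa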